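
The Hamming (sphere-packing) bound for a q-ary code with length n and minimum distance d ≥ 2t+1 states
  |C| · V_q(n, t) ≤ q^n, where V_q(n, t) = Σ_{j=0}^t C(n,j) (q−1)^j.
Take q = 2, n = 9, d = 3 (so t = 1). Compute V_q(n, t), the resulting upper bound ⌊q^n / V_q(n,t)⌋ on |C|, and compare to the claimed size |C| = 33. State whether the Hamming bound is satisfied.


V_q(n, t) = 10, q^n = 512, Hamming bound = 51, |C| = 33 ≤ bound (satisfied).

Step 1: Compute V_q(n, t) = Σ_{j=0}^1 C(n, j) (q−1)^j.
  j = 0: C(9,0)·(1)^0 = 1·1 = 1.
  j = 1: C(9,1)·(1)^1 = 9·1 = 9.
  V_q(n, t) = 1 + 9 = 10.
Step 2: q^n = 2^9 = 512.
Step 3: Hamming bound ⌊q^n / V_q(n,t)⌋ = ⌊512/10⌋ = 51.
Step 4: Compare |C| = 33 to 51: satisfied.
The claimed |C| lies below the Hamming bound.


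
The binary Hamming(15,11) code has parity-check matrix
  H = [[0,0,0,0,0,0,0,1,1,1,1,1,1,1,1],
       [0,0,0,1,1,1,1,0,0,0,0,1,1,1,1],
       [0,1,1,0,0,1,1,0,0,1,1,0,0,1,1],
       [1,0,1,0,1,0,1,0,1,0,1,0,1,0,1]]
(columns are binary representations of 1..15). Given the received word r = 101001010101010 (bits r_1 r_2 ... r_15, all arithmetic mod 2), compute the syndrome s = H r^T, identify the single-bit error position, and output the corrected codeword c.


s = (0, 1, 0, 0)^T, error position = 4, corrected codeword c = 101101010101010

Compute s = H r^T mod 2 one row at a time:
  s_1 = 1 + 0 + 1 + 0 + 1 + 0 + 1 + 0 = 4 ≡ 0 (mod 2).
  s_2 = 0 + 0 + 1 + 0 + 1 + 0 + 1 + 0 = 3 ≡ 1 (mod 2).
  s_3 = 0 + 1 + 1 + 0 + 1 + 0 + 1 + 0 = 4 ≡ 0 (mod 2).
  s_4 = 1 + 1 + 0 + 0 + 0 + 0 + 0 + 0 = 2 ≡ 0 (mod 2).
s = (0, 1, 0, 0)^T — this equals column 4 of H (binary 0100), so error is at position 4.
Correct: flip bit 4 of r = 101001010101010 to get c = 101101010101010.


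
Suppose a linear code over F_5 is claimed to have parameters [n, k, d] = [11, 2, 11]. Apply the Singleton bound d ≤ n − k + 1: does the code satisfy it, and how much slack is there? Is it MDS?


Singleton RHS = n − k + 1 = 10, slack = -1, bound violated (no such code; not MDS).

Singleton bound: d ≤ n − k + 1.
Here n = 11, k = 2, so n − k + 1 = 10.
Given d = 11, check d ≤ 10: NO.
Slack = (n − k + 1) − d = -1.
The slack is negative: d = 11 exceeds n − k + 1 = 10 by 1, so the Singleton bound is violated and no linear [11, 2, 11]_5 code can exist. In particular it is not MDS (MDS requires d = n − k + 1 exactly).
Description: the claimed parameters are [11, 2, 11]_5; such a code would be impossible (violates the Singleton bound).


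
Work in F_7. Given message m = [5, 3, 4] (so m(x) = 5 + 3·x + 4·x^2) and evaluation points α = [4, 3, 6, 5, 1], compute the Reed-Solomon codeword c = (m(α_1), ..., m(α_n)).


c = [4, 1, 6, 1, 5]

Message polynomial: m(x) = 5 + 3·x + 4·x^2 (mod 7).
For each evaluation point α_i, compute m(α_i) mod 7:
  α_1 = 4: Horner steps 4 → 5 → 4, so m(4) = 4.
  α_2 = 3: Horner steps 4 → 1 → 1, so m(3) = 1.
  α_3 = 6: Horner steps 4 → 6 → 6, so m(6) = 6.
  α_4 = 5: Horner steps 4 → 2 → 1, so m(5) = 1.
  α_5 = 1: Horner steps 4 → 0 → 5, so m(1) = 5.
Codeword c = [4, 1, 6, 1, 5] ∈ F_7^5.


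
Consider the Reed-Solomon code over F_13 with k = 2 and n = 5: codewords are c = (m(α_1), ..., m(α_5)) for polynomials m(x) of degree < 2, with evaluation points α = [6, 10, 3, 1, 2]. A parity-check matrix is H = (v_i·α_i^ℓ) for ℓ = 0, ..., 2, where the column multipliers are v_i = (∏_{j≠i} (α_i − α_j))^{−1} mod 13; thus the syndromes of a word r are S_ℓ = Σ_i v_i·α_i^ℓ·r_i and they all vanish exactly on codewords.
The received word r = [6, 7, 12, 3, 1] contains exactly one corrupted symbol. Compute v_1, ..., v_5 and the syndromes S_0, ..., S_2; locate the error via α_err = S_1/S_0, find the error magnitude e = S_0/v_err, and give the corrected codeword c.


S = (9, 12, 3), error at position 2, error magnitude e = 9, c = [6, 11, 12, 3, 1].

Step 1: column multipliers v_i = (∏_{j≠i}(α_i − α_j))^{−1} mod 13.
  i = 1 (α = 6): (6−10)(6−3)(6−1)(6−2) = (−4)·3·5·4 = −240 ≡ 7, so v_1 = 7^{−1} = 2 (mod 13).
  i = 2 (α = 10): (10−6)(10−3)(10−1)(10−2) = 4·7·9·8 = 2016 ≡ 1, so v_2 = 1^{−1} = 1 (mod 13).
  i = 3 (α = 3): (3−6)(3−10)(3−1)(3−2) = (−3)·(−7)·2·1 = 42 ≡ 3, so v_3 = 3^{−1} = 9 (mod 13).
  i = 4 (α = 1): (1−6)(1−10)(1−3)(1−2) = (−5)·(−9)·(−2)·(−1) = 90 ≡ 12, so v_4 = 12^{−1} = 12 (mod 13).
  i = 5 (α = 2): (2−6)(2−10)(2−3)(2−1) = (−4)·(−8)·(−1)·1 = −32 ≡ 7, so v_5 = 7^{−1} = 2 (mod 13).
  v = [2, 1, 9, 12, 2].
Step 2: syndromes of r = [6, 7, 12, 3, 1] (all sums mod 13).
  S_0 = Σ v_i r_i = 2·6 + 1·7 + 9·12 + 12·3 + 2·1 = 165 ≡ 9.
  S_1 = Σ v_i α_i r_i = 2·6·6 + 1·10·7 + 9·3·12 + 12·1·3 + 2·2·1 = 506 ≡ 12.
  α_i^2 mod 13 = [10, 9, 9, 1, 4].
  S_2 = Σ v_i α_i^2 r_i = 2·10·6 + 1·9·7 + 9·9·12 + 12·1·3 + 2·4·1 = 1199 ≡ 3.
  S = (9, 12, 3) ≠ 0, so r is not a codeword (an error is present).
Step 3: locate the error. For a single error e at position i, S_ℓ = v_i·e·α_i^ℓ, so α_err = S_1/S_0.
  S_0^{−1} = 9^{−1} = 3 (mod 13), so α_err = 12·3 = 36 ≡ 10 = α_2. Error position i = 2.
  Consistency check: S_2/S_1 = 3·12 = 36 ≡ 10 = α_err ✓ (single-error assumption holds).
Step 4: error magnitude e = S_0/v_2 = S_0·∏_{j≠2}(α_2 − α_j) = 9·1 = 9 ≡ 9 (mod 13).
Step 5: correct position 2: c_2 = r_2 − e = 7 − 9 ≡ 11 (mod 13). Hence c = [6, 11, 12, 3, 1].
  Check: interpolating c through the α_i gives m(x) = 5 + 11·x (degree < 2) with m(α_i) = c_i for every i, so c is indeed a codeword.


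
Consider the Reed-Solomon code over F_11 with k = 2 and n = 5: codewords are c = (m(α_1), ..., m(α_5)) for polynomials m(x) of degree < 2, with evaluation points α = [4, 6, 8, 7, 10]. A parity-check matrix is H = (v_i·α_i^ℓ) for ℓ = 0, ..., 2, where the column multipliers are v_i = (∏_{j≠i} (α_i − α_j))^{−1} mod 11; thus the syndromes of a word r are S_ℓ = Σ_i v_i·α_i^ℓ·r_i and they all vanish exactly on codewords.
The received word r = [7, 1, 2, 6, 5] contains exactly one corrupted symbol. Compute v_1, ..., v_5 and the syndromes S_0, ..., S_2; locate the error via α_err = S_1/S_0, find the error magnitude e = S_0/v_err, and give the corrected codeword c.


S = (4, 2, 1), error at position 2, error magnitude e = 2, c = [7, 10, 2, 6, 5].

Step 1: column multipliers v_i = (∏_{j≠i}(α_i − α_j))^{−1} mod 11.
  i = 1 (α = 4): (4−6)(4−8)(4−7)(4−10) = (−2)·(−4)·(−3)·(−6) = 144 ≡ 1, so v_1 = 1^{−1} = 1 (mod 11).
  i = 2 (α = 6): (6−4)(6−8)(6−7)(6−10) = 2·(−2)·(−1)·(−4) = −16 ≡ 6, so v_2 = 6^{−1} = 2 (mod 11).
  i = 3 (α = 8): (8−4)(8−6)(8−7)(8−10) = 4·2·1·(−2) = −16 ≡ 6, so v_3 = 6^{−1} = 2 (mod 11).
  i = 4 (α = 7): (7−4)(7−6)(7−8)(7−10) = 3·1·(−1)·(−3) = 9 ≡ 9, so v_4 = 9^{−1} = 5 (mod 11).
  i = 5 (α = 10): (10−4)(10−6)(10−8)(10−7) = 6·4·2·3 = 144 ≡ 1, so v_5 = 1^{−1} = 1 (mod 11).
  v = [1, 2, 2, 5, 1].
Step 2: syndromes of r = [7, 1, 2, 6, 5] (all sums mod 11).
  S_0 = Σ v_i r_i = 1·7 + 2·1 + 2·2 + 5·6 + 1·5 = 48 ≡ 4.
  S_1 = Σ v_i α_i r_i = 1·4·7 + 2·6·1 + 2·8·2 + 5·7·6 + 1·10·5 = 332 ≡ 2.
  α_i^2 mod 11 = [5, 3, 9, 5, 1].
  S_2 = Σ v_i α_i^2 r_i = 1·5·7 + 2·3·1 + 2·9·2 + 5·5·6 + 1·1·5 = 232 ≡ 1.
  S = (4, 2, 1) ≠ 0, so r is not a codeword (an error is present).
Step 3: locate the error. For a single error e at position i, S_ℓ = v_i·e·α_i^ℓ, so α_err = S_1/S_0.
  S_0^{−1} = 4^{−1} = 3 (mod 11), so α_err = 2·3 = 6 ≡ 6 = α_2. Error position i = 2.
  Consistency check: S_2/S_1 = 1·6 = 6 ≡ 6 = α_err ✓ (single-error assumption holds).
Step 4: error magnitude e = S_0/v_2 = S_0·∏_{j≠2}(α_2 − α_j) = 4·6 = 24 ≡ 2 (mod 11).
Step 5: correct position 2: c_2 = r_2 − e = 1 − 2 ≡ 10 (mod 11). Hence c = [7, 10, 2, 6, 5].
  Check: interpolating c through the α_i gives m(x) = 1 + 7·x (degree < 2) with m(α_i) = c_i for every i, so c is indeed a codeword.


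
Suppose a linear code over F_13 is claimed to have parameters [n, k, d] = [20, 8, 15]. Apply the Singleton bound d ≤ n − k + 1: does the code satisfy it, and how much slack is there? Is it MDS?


Singleton RHS = n − k + 1 = 13, slack = -2, bound violated (no such code; not MDS).

Singleton bound: d ≤ n − k + 1.
Here n = 20, k = 8, so n − k + 1 = 13.
Given d = 15, check d ≤ 13: NO.
Slack = (n − k + 1) − d = -2.
The slack is negative: d = 15 exceeds n − k + 1 = 13 by 2, so the Singleton bound is violated and no linear [20, 8, 15]_13 code can exist. In particular it is not MDS (MDS requires d = n − k + 1 exactly).
Description: the claimed parameters are [20, 8, 15]_13; such a code would be impossible (violates the Singleton bound).


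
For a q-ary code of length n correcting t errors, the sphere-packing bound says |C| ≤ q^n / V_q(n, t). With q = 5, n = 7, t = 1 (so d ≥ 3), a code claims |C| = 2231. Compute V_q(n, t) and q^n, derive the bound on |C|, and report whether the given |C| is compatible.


V_q(n, t) = 29, q^n = 78125, Hamming bound = 2693, |C| = 2231 ≤ bound (satisfied).

Step 1: Compute V_q(n, t) = Σ_{j=0}^1 C(n, j) (q−1)^j.
  j = 0: C(7,0)·(4)^0 = 1·1 = 1.
  j = 1: C(7,1)·(4)^1 = 7·4 = 28.
  V_q(n, t) = 1 + 28 = 29.
Step 2: q^n = 5^7 = 78125.
Step 3: Hamming bound ⌊q^n / V_q(n,t)⌋ = ⌊78125/29⌋ = 2693.
Step 4: Compare |C| = 2231 to 2693: satisfied.
The claimed |C| lies below the Hamming bound.


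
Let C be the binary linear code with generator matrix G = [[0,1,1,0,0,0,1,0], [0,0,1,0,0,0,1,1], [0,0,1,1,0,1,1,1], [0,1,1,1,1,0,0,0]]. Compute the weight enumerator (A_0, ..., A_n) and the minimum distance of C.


Weight distribution: A_0 = 1, A_2 = 2, A_3 = 4, A_4 = 5, A_5 = 4. Minimum distance d = 2.

Enumerate all 2^4 = 16 messages m ∈ F_2^4.
For each, compute codeword c = mG in F_2^8, then tally its weight.
  m = 0000 → c = 00000000, weight = 0.
  m = 1000 → c = 01100010, weight = 3.
  m = 0100 → c = 00100011, weight = 3.
  m = 1100 → c = 01000001, weight = 2.
  m = 0010 → c = 00110111, weight = 5.
  m = 1010 → c = 01010101, weight = 4.
  m = 0110 → c = 00010100, weight = 2.
  m = 1110 → c = 01110110, weight = 5.
  m = 0001 → c = 01111000, weight = 4.
  m = 1001 → c = 00011010, weight = 3.
  m = 0101 → c = 01011011, weight = 5.
  m = 1101 → c = 00111001, weight = 4.
  m = 0011 → c = 01001111, weight = 5.
  m = 1011 → c = 00101101, weight = 4.
  m = 0111 → c = 01101100, weight = 4.
  m = 1111 → c = 00001110, weight = 3.
Tally weights:
  weight 0: 1 codewords.
  weight 2: 2 codewords.
  weight 3: 4 codewords.
  weight 4: 5 codewords.
  weight 5: 4 codewords.
Minimum distance d = smallest w > 0 with A_w > 0 = 2.
Sanity: Σ A_w = 16 = 2^4 = 16 ✓.


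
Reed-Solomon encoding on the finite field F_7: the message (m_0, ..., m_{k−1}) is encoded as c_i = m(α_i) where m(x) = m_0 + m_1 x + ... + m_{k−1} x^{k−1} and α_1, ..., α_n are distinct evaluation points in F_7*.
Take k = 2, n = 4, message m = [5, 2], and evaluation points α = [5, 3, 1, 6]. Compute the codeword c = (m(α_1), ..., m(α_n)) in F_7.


c = [1, 4, 0, 3]

Message polynomial: m(x) = 5 + 2·x (mod 7).
For each evaluation point α_i, compute m(α_i) mod 7:
  α_1 = 5: Horner steps 2 → 1, so m(5) = 1.
  α_2 = 3: Horner steps 2 → 4, so m(3) = 4.
  α_3 = 1: Horner steps 2 → 0, so m(1) = 0.
  α_4 = 6: Horner steps 2 → 3, so m(6) = 3.
Codeword c = [1, 4, 0, 3] ∈ F_7^4.


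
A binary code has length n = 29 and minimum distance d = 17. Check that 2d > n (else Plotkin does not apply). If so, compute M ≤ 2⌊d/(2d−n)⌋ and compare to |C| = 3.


Plotkin bound M ≤ 6; given |C| = 3 ≤ bound (satisfied).

Check applicability: 2d = 34, n = 29.
2d − n = 5 > 0, so Plotkin applies.
Compute d/(2d−n) = 17/5 ≈ 3.4000.
⌊d/(2d−n)⌋ = 3.
Plotkin bound: M ≤ 2·3 = 6.
Given |C| = 3, check: satisfied.
This |C| is below the Plotkin bound.


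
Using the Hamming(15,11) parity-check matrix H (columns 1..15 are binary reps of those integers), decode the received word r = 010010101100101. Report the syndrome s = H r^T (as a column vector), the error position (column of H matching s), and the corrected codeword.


s = (0, 0, 0, 1)^T, error position = 1, corrected codeword c = 110010101100101

Compute s = H r^T mod 2 one row at a time:
  s_1 = 0 + 1 + 1 + 0 + 0 + 1 + 0 + 1 = 4 ≡ 0 (mod 2).
  s_2 = 0 + 1 + 0 + 1 + 0 + 1 + 0 + 1 = 4 ≡ 0 (mod 2).
  s_3 = 1 + 0 + 0 + 1 + 1 + 0 + 0 + 1 = 4 ≡ 0 (mod 2).
  s_4 = 0 + 0 + 1 + 1 + 1 + 0 + 1 + 1 = 5 ≡ 1 (mod 2).
s = (0, 0, 0, 1)^T — this equals column 1 of H (binary 0001), so error is at position 1.
Correct: flip bit 1 of r = 010010101100101 to get c = 110010101100101.


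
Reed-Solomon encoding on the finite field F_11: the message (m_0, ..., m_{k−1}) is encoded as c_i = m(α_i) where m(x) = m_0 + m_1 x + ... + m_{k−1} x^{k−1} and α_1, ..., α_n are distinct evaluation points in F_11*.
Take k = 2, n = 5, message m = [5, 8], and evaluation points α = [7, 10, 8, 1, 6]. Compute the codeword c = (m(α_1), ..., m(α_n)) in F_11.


c = [6, 8, 3, 2, 9]

Message polynomial: m(x) = 5 + 8·x (mod 11).
For each evaluation point α_i, compute m(α_i) mod 11:
  α_1 = 7: Horner steps 8 → 6, so m(7) = 6.
  α_2 = 10: Horner steps 8 → 8, so m(10) = 8.
  α_3 = 8: Horner steps 8 → 3, so m(8) = 3.
  α_4 = 1: Horner steps 8 → 2, so m(1) = 2.
  α_5 = 6: Horner steps 8 → 9, so m(6) = 9.
Codeword c = [6, 8, 3, 2, 9] ∈ F_11^5.


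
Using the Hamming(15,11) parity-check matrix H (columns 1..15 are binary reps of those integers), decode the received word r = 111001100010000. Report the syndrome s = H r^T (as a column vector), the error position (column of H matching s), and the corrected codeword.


s = (1, 0, 1, 0)^T, error position = 10, corrected codeword c = 111001100110000

Compute s = H r^T mod 2 one row at a time:
  s_1 = 0 + 0 + 0 + 1 + 0 + 0 + 0 + 0 = 1 ≡ 1 (mod 2).
  s_2 = 0 + 0 + 1 + 1 + 0 + 0 + 0 + 0 = 2 ≡ 0 (mod 2).
  s_3 = 1 + 1 + 1 + 1 + 0 + 1 + 0 + 0 = 5 ≡ 1 (mod 2).
  s_4 = 1 + 1 + 0 + 1 + 0 + 1 + 0 + 0 = 4 ≡ 0 (mod 2).
s = (1, 0, 1, 0)^T — this equals column 10 of H (binary 1010), so error is at position 10.
Correct: flip bit 10 of r = 111001100010000 to get c = 111001100110000.


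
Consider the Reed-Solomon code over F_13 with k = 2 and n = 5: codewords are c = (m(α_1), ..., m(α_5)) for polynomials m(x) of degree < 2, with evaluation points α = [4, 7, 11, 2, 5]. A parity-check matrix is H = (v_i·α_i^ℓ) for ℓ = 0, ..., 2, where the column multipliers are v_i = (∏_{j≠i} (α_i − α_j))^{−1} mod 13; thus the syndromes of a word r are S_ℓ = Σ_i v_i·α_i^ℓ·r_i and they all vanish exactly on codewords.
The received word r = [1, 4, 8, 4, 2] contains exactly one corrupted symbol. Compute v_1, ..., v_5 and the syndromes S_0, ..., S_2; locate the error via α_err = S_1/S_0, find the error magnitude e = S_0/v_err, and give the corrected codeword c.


S = (7, 1, 2), error at position 4, error magnitude e = 5, c = [1, 4, 8, 12, 2].

Step 1: column multipliers v_i = (∏_{j≠i}(α_i − α_j))^{−1} mod 13.
  i = 1 (α = 4): (4−7)(4−11)(4−2)(4−5) = (−3)·(−7)·2·(−1) = −42 ≡ 10, so v_1 = 10^{−1} = 4 (mod 13).
  i = 2 (α = 7): (7−4)(7−11)(7−2)(7−5) = 3·(−4)·5·2 = −120 ≡ 10, so v_2 = 10^{−1} = 4 (mod 13).
  i = 3 (α = 11): (11−4)(11−7)(11−2)(11−5) = 7·4·9·6 = 1512 ≡ 4, so v_3 = 4^{−1} = 10 (mod 13).
  i = 4 (α = 2): (2−4)(2−7)(2−11)(2−5) = (−2)·(−5)·(−9)·(−3) = 270 ≡ 10, so v_4 = 10^{−1} = 4 (mod 13).
  i = 5 (α = 5): (5−4)(5−7)(5−11)(5−2) = 1·(−2)·(−6)·3 = 36 ≡ 10, so v_5 = 10^{−1} = 4 (mod 13).
  v = [4, 4, 10, 4, 4].
Step 2: syndromes of r = [1, 4, 8, 4, 2] (all sums mod 13).
  S_0 = Σ v_i r_i = 4·1 + 4·4 + 10·8 + 4·4 + 4·2 = 124 ≡ 7.
  S_1 = Σ v_i α_i r_i = 4·4·1 + 4·7·4 + 10·11·8 + 4·2·4 + 4·5·2 = 1080 ≡ 1.
  α_i^2 mod 13 = [3, 10, 4, 4, 12].
  S_2 = Σ v_i α_i^2 r_i = 4·3·1 + 4·10·4 + 10·4·8 + 4·4·4 + 4·12·2 = 652 ≡ 2.
  S = (7, 1, 2) ≠ 0, so r is not a codeword (an error is present).
Step 3: locate the error. For a single error e at position i, S_ℓ = v_i·e·α_i^ℓ, so α_err = S_1/S_0.
  S_0^{−1} = 7^{−1} = 2 (mod 13), so α_err = 1·2 = 2 ≡ 2 = α_4. Error position i = 4.
  Consistency check: S_2/S_1 = 2·1 = 2 ≡ 2 = α_err ✓ (single-error assumption holds).
Step 4: error magnitude e = S_0/v_4 = S_0·∏_{j≠4}(α_4 − α_j) = 7·10 = 70 ≡ 5 (mod 13).
Step 5: correct position 4: c_4 = r_4 − e = 4 − 5 ≡ 12 (mod 13). Hence c = [1, 4, 8, 12, 2].
  Check: interpolating c through the α_i gives m(x) = 10 + 1·x (degree < 2) with m(α_i) = c_i for every i, so c is indeed a codeword.


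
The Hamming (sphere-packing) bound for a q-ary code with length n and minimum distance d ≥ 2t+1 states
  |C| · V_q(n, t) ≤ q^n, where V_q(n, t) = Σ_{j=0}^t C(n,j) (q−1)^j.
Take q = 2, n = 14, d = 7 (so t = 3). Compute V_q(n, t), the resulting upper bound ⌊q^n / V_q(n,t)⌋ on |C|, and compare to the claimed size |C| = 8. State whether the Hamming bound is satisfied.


V_q(n, t) = 470, q^n = 16384, Hamming bound = 34, |C| = 8 ≤ bound (satisfied).

Step 1: Compute V_q(n, t) = Σ_{j=0}^3 C(n, j) (q−1)^j.
  j = 0: C(14,0)·(1)^0 = 1·1 = 1.
  j = 1: C(14,1)·(1)^1 = 14·1 = 14.
  j = 2: C(14,2)·(1)^2 = 91·1 = 91.
  j = 3: C(14,3)·(1)^3 = 364·1 = 364.
  V_q(n, t) = 1 + 14 + 91 + 364 = 470.
Step 2: q^n = 2^14 = 16384.
Step 3: Hamming bound ⌊q^n / V_q(n,t)⌋ = ⌊16384/470⌋ = 34.
Step 4: Compare |C| = 8 to 34: satisfied.
The claimed |C| lies below the Hamming bound.


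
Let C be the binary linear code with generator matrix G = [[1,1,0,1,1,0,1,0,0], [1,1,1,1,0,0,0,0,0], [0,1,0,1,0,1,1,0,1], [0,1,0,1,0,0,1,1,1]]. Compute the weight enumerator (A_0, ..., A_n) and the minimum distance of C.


Weight distribution: A_0 = 1, A_2 = 1, A_3 = 1, A_4 = 3, A_5 = 6, A_6 = 3, A_7 = 1. Minimum distance d = 2.

Enumerate all 2^4 = 16 messages m ∈ F_2^4.
For each, compute codeword c = mG in F_2^9, then tally its weight.
  m = 0000 → c = 000000000, weight = 0.
  m = 1000 → c = 110110100, weight = 5.
  m = 0100 → c = 111100000, weight = 4.
  m = 1100 → c = 001010100, weight = 3.
  m = 0010 → c = 010101101, weight = 5.
  m = 1010 → c = 100011001, weight = 4.
  m = 0110 → c = 101001101, weight = 5.
  m = 1110 → c = 011111001, weight = 6.
  m = 0001 → c = 010100111, weight = 5.
  m = 1001 → c = 100010011, weight = 4.
  m = 0101 → c = 101000111, weight = 5.
  m = 1101 → c = 011110011, weight = 6.
  m = 0011 → c = 000001010, weight = 2.
  m = 1011 → c = 110111110, weight = 7.
  m = 0111 → c = 111101010, weight = 6.
  m = 1111 → c = 001011110, weight = 5.
Tally weights:
  weight 0: 1 codewords.
  weight 2: 1 codewords.
  weight 3: 1 codewords.
  weight 4: 3 codewords.
  weight 5: 6 codewords.
  weight 6: 3 codewords.
  weight 7: 1 codewords.
Minimum distance d = smallest w > 0 with A_w > 0 = 2.
Sanity: Σ A_w = 16 = 2^4 = 16 ✓.


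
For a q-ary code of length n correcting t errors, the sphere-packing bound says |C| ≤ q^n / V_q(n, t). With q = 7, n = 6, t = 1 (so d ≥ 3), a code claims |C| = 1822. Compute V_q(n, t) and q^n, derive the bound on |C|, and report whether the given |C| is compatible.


V_q(n, t) = 37, q^n = 117649, Hamming bound = 3179, |C| = 1822 ≤ bound (satisfied).

Step 1: Compute V_q(n, t) = Σ_{j=0}^1 C(n, j) (q−1)^j.
  j = 0: C(6,0)·(6)^0 = 1·1 = 1.
  j = 1: C(6,1)·(6)^1 = 6·6 = 36.
  V_q(n, t) = 1 + 36 = 37.
Step 2: q^n = 7^6 = 117649.
Step 3: Hamming bound ⌊q^n / V_q(n,t)⌋ = ⌊117649/37⌋ = 3179.
Step 4: Compare |C| = 1822 to 3179: satisfied.
The claimed |C| lies below the Hamming bound.


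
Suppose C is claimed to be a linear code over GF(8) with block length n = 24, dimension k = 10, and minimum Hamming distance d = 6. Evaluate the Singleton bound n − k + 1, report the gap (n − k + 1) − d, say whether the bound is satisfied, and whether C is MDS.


Singleton RHS = n − k + 1 = 15, slack = 9, bound satisfied, not MDS.

Singleton bound: d ≤ n − k + 1.
Here n = 24, k = 10, so n − k + 1 = 15.
Given d = 6, check d ≤ 15: YES.
Slack = (n − k + 1) − d = 9.
The code is NOT MDS (slack = 9 > 0).
Description: the claimed parameters are [24, 10, 6]_8; such a code would be non-MDS.


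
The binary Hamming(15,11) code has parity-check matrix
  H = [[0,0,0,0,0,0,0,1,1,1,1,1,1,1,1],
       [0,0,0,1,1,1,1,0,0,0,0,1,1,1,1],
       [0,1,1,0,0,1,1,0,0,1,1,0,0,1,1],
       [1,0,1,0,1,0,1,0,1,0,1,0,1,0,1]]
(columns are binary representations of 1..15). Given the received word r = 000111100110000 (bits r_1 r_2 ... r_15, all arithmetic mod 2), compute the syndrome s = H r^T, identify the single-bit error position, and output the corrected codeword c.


s = (0, 0, 0, 1)^T, error position = 1, corrected codeword c = 100111100110000

Compute s = H r^T mod 2 one row at a time:
  s_1 = 0 + 0 + 1 + 1 + 0 + 0 + 0 + 0 = 2 ≡ 0 (mod 2).
  s_2 = 1 + 1 + 1 + 1 + 0 + 0 + 0 + 0 = 4 ≡ 0 (mod 2).
  s_3 = 0 + 0 + 1 + 1 + 1 + 1 + 0 + 0 = 4 ≡ 0 (mod 2).
  s_4 = 0 + 0 + 1 + 1 + 0 + 1 + 0 + 0 = 3 ≡ 1 (mod 2).
s = (0, 0, 0, 1)^T — this equals column 1 of H (binary 0001), so error is at position 1.
Correct: flip bit 1 of r = 000111100110000 to get c = 100111100110000.


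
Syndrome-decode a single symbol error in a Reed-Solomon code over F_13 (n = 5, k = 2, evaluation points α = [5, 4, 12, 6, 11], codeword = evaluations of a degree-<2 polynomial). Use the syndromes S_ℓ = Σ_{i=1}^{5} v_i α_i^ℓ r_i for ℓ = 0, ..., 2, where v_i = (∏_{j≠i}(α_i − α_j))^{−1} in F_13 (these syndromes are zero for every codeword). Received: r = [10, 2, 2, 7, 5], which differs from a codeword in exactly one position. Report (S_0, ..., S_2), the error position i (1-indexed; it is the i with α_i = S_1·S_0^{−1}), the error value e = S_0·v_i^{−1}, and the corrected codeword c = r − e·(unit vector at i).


S = (10, 1, 4), error at position 2, error magnitude e = 2, c = [10, 0, 2, 7, 5].

Step 1: column multipliers v_i = (∏_{j≠i}(α_i − α_j))^{−1} mod 13.
  i = 1 (α = 5): (5−4)(5−12)(5−6)(5−11) = 1·(−7)·(−1)·(−6) = −42 ≡ 10, so v_1 = 10^{−1} = 4 (mod 13).
  i = 2 (α = 4): (4−5)(4−12)(4−6)(4−11) = (−1)·(−8)·(−2)·(−7) = 112 ≡ 8, so v_2 = 8^{−1} = 5 (mod 13).
  i = 3 (α = 12): (12−5)(12−4)(12−6)(12−11) = 7·8·6·1 = 336 ≡ 11, so v_3 = 11^{−1} = 6 (mod 13).
  i = 4 (α = 6): (6−5)(6−4)(6−12)(6−11) = 1·2·(−6)·(−5) = 60 ≡ 8, so v_4 = 8^{−1} = 5 (mod 13).
  i = 5 (α = 11): (11−5)(11−4)(11−12)(11−6) = 6·7·(−1)·5 = −210 ≡ 11, so v_5 = 11^{−1} = 6 (mod 13).
  v = [4, 5, 6, 5, 6].
Step 2: syndromes of r = [10, 2, 2, 7, 5] (all sums mod 13).
  S_0 = Σ v_i r_i = 4·10 + 5·2 + 6·2 + 5·7 + 6·5 = 127 ≡ 10.
  S_1 = Σ v_i α_i r_i = 4·5·10 + 5·4·2 + 6·12·2 + 5·6·7 + 6·11·5 = 924 ≡ 1.
  α_i^2 mod 13 = [12, 3, 1, 10, 4].
  S_2 = Σ v_i α_i^2 r_i = 4·12·10 + 5·3·2 + 6·1·2 + 5·10·7 + 6·4·5 = 992 ≡ 4.
  S = (10, 1, 4) ≠ 0, so r is not a codeword (an error is present).
Step 3: locate the error. For a single error e at position i, S_ℓ = v_i·e·α_i^ℓ, so α_err = S_1/S_0.
  S_0^{−1} = 10^{−1} = 4 (mod 13), so α_err = 1·4 = 4 ≡ 4 = α_2. Error position i = 2.
  Consistency check: S_2/S_1 = 4·1 = 4 ≡ 4 = α_err ✓ (single-error assumption holds).
Step 4: error magnitude e = S_0/v_2 = S_0·∏_{j≠2}(α_2 − α_j) = 10·8 = 80 ≡ 2 (mod 13).
Step 5: correct position 2: c_2 = r_2 − e = 2 − 2 ≡ 0 (mod 13). Hence c = [10, 0, 2, 7, 5].
  Check: interpolating c through the α_i gives m(x) = 12 + 10·x (degree < 2) with m(α_i) = c_i for every i, so c is indeed a codeword.


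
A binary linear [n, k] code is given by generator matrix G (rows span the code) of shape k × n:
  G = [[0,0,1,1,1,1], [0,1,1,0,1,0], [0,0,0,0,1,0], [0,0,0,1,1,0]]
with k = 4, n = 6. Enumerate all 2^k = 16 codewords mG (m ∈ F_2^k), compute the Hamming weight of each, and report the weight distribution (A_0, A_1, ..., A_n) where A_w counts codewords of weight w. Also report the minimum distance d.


Weight distribution: A_0 = 1, A_1 = 2, A_2 = 4, A_3 = 6, A_4 = 3. Minimum distance d = 1.

Enumerate all 2^4 = 16 messages m ∈ F_2^4.
For each, compute codeword c = mG in F_2^6, then tally its weight.
  m = 0000 → c = 000000, weight = 0.
  m = 1000 → c = 001111, weight = 4.
  m = 0100 → c = 011010, weight = 3.
  m = 1100 → c = 010101, weight = 3.
  m = 0010 → c = 000010, weight = 1.
  m = 1010 → c = 001101, weight = 3.
  m = 0110 → c = 011000, weight = 2.
  m = 1110 → c = 010111, weight = 4.
  m = 0001 → c = 000110, weight = 2.
  m = 1001 → c = 001001, weight = 2.
  m = 0101 → c = 011100, weight = 3.
  m = 1101 → c = 010011, weight = 3.
  m = 0011 → c = 000100, weight = 1.
  m = 1011 → c = 001011, weight = 3.
  m = 0111 → c = 011110, weight = 4.
  m = 1111 → c = 010001, weight = 2.
Tally weights:
  weight 0: 1 codewords.
  weight 1: 2 codewords.
  weight 2: 4 codewords.
  weight 3: 6 codewords.
  weight 4: 3 codewords.
Minimum distance d = smallest w > 0 with A_w > 0 = 1.
Sanity: Σ A_w = 16 = 2^4 = 16 ✓.


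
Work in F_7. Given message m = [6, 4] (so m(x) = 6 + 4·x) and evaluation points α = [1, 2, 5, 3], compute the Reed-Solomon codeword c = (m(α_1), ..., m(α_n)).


c = [3, 0, 5, 4]

Message polynomial: m(x) = 6 + 4·x (mod 7).
For each evaluation point α_i, compute m(α_i) mod 7:
  α_1 = 1: Horner steps 4 → 3, so m(1) = 3.
  α_2 = 2: Horner steps 4 → 0, so m(2) = 0.
  α_3 = 5: Horner steps 4 → 5, so m(5) = 5.
  α_4 = 3: Horner steps 4 → 4, so m(3) = 4.
Codeword c = [3, 0, 5, 4] ∈ F_7^4.


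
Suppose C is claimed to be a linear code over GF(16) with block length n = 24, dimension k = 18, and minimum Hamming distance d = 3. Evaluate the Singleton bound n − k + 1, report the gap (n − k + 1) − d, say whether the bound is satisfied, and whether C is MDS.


Singleton RHS = n − k + 1 = 7, slack = 4, bound satisfied, not MDS.

Singleton bound: d ≤ n − k + 1.
Here n = 24, k = 18, so n − k + 1 = 7.
Given d = 3, check d ≤ 7: YES.
Slack = (n − k + 1) − d = 4.
The code is NOT MDS (slack = 4 > 0).
Description: the claimed parameters are [24, 18, 3]_16; such a code would be non-MDS.


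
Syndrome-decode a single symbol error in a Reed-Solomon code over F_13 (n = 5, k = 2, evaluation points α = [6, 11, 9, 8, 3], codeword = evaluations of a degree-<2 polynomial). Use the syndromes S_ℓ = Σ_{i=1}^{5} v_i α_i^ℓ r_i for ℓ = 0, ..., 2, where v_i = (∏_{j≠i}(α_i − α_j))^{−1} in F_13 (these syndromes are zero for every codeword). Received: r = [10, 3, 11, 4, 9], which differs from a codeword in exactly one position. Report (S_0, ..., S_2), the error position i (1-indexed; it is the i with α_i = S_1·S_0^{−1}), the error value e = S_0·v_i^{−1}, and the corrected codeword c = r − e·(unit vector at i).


S = (7, 4, 6), error at position 4, error magnitude e = 2, c = [10, 3, 11, 2, 9].

Step 1: column multipliers v_i = (∏_{j≠i}(α_i − α_j))^{−1} mod 13.
  i = 1 (α = 6): (6−11)(6−9)(6−8)(6−3) = (−5)·(−3)·(−2)·3 = −90 ≡ 1, so v_1 = 1^{−1} = 1 (mod 13).
  i = 2 (α = 11): (11−6)(11−9)(11−8)(11−3) = 5·2·3·8 = 240 ≡ 6, so v_2 = 6^{−1} = 11 (mod 13).
  i = 3 (α = 9): (9−6)(9−11)(9−8)(9−3) = 3·(−2)·1·6 = −36 ≡ 3, so v_3 = 3^{−1} = 9 (mod 13).
  i = 4 (α = 8): (8−6)(8−11)(8−9)(8−3) = 2·(−3)·(−1)·5 = 30 ≡ 4, so v_4 = 4^{−1} = 10 (mod 13).
  i = 5 (α = 3): (3−6)(3−11)(3−9)(3−8) = (−3)·(−8)·(−6)·(−5) = 720 ≡ 5, so v_5 = 5^{−1} = 8 (mod 13).
  v = [1, 11, 9, 10, 8].
Step 2: syndromes of r = [10, 3, 11, 4, 9] (all sums mod 13).
  S_0 = Σ v_i r_i = 1·10 + 11·3 + 9·11 + 10·4 + 8·9 = 254 ≡ 7.
  S_1 = Σ v_i α_i r_i = 1·6·10 + 11·11·3 + 9·9·11 + 10·8·4 + 8·3·9 = 1850 ≡ 4.
  α_i^2 mod 13 = [10, 4, 3, 12, 9].
  S_2 = Σ v_i α_i^2 r_i = 1·10·10 + 11·4·3 + 9·3·11 + 10·12·4 + 8·9·9 = 1657 ≡ 6.
  S = (7, 4, 6) ≠ 0, so r is not a codeword (an error is present).
Step 3: locate the error. For a single error e at position i, S_ℓ = v_i·e·α_i^ℓ, so α_err = S_1/S_0.
  S_0^{−1} = 7^{−1} = 2 (mod 13), so α_err = 4·2 = 8 ≡ 8 = α_4. Error position i = 4.
  Consistency check: S_2/S_1 = 6·10 = 60 ≡ 8 = α_err ✓ (single-error assumption holds).
Step 4: error magnitude e = S_0/v_4 = S_0·∏_{j≠4}(α_4 − α_j) = 7·4 = 28 ≡ 2 (mod 13).
Step 5: correct position 4: c_4 = r_4 − e = 4 − 2 ≡ 2 (mod 13). Hence c = [10, 3, 11, 2, 9].
  Check: interpolating c through the α_i gives m(x) = 8 + 9·x (degree < 2) with m(α_i) = c_i for every i, so c is indeed a codeword.


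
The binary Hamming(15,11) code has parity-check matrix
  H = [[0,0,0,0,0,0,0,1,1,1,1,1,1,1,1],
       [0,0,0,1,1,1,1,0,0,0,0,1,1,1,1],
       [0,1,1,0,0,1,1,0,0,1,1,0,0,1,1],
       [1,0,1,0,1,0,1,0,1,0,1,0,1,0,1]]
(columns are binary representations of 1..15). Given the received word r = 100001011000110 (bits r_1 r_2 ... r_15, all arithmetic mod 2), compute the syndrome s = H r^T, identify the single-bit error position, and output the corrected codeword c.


s = (0, 1, 0, 1)^T, error position = 5, corrected codeword c = 100011011000110

Compute s = H r^T mod 2 one row at a time:
  s_1 = 1 + 1 + 0 + 0 + 0 + 1 + 1 + 0 = 4 ≡ 0 (mod 2).
  s_2 = 0 + 0 + 1 + 0 + 0 + 1 + 1 + 0 = 3 ≡ 1 (mod 2).
  s_3 = 0 + 0 + 1 + 0 + 0 + 0 + 1 + 0 = 2 ≡ 0 (mod 2).
  s_4 = 1 + 0 + 0 + 0 + 1 + 0 + 1 + 0 = 3 ≡ 1 (mod 2).
s = (0, 1, 0, 1)^T — this equals column 5 of H (binary 0101), so error is at position 5.
Correct: flip bit 5 of r = 100001011000110 to get c = 100011011000110.


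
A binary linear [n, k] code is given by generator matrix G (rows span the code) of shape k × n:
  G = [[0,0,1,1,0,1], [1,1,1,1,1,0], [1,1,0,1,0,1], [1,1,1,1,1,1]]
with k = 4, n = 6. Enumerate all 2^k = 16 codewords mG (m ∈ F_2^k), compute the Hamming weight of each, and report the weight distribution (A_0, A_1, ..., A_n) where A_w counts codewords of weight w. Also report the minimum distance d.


Weight distribution: A_0 = 1, A_1 = 1, A_2 = 3, A_3 = 6, A_4 = 3, A_5 = 1, A_6 = 1. Minimum distance d = 1.

Enumerate all 2^4 = 16 messages m ∈ F_2^4.
For each, compute codeword c = mG in F_2^6, then tally its weight.
  m = 0000 → c = 000000, weight = 0.
  m = 1000 → c = 001101, weight = 3.
  m = 0100 → c = 111110, weight = 5.
  m = 1100 → c = 110011, weight = 4.
  m = 0010 → c = 110101, weight = 4.
  m = 1010 → c = 111000, weight = 3.
  m = 0110 → c = 001011, weight = 3.
  m = 1110 → c = 000110, weight = 2.
  m = 0001 → c = 111111, weight = 6.
  m = 1001 → c = 110010, weight = 3.
  m = 0101 → c = 000001, weight = 1.
  m = 1101 → c = 001100, weight = 2.
  m = 0011 → c = 001010, weight = 2.
  m = 1011 → c = 000111, weight = 3.
  m = 0111 → c = 110100, weight = 3.
  m = 1111 → c = 111001, weight = 4.
Tally weights:
  weight 0: 1 codewords.
  weight 1: 1 codewords.
  weight 2: 3 codewords.
  weight 3: 6 codewords.
  weight 4: 3 codewords.
  weight 5: 1 codewords.
  weight 6: 1 codewords.
Minimum distance d = smallest w > 0 with A_w > 0 = 1.
Sanity: Σ A_w = 16 = 2^4 = 16 ✓.


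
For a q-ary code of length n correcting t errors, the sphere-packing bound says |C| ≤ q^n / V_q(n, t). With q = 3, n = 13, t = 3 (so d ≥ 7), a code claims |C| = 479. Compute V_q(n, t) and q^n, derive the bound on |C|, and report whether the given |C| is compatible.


V_q(n, t) = 2627, q^n = 1594323, Hamming bound = 606, |C| = 479 ≤ bound (satisfied).

Step 1: Compute V_q(n, t) = Σ_{j=0}^3 C(n, j) (q−1)^j.
  j = 0: C(13,0)·(2)^0 = 1·1 = 1.
  j = 1: C(13,1)·(2)^1 = 13·2 = 26.
  j = 2: C(13,2)·(2)^2 = 78·4 = 312.
  j = 3: C(13,3)·(2)^3 = 286·8 = 2288.
  V_q(n, t) = 1 + 26 + 312 + 2288 = 2627.
Step 2: q^n = 3^13 = 1594323.
Step 3: Hamming bound ⌊q^n / V_q(n,t)⌋ = ⌊1594323/2627⌋ = 606.
Step 4: Compare |C| = 479 to 606: satisfied.
The claimed |C| lies below the Hamming bound.


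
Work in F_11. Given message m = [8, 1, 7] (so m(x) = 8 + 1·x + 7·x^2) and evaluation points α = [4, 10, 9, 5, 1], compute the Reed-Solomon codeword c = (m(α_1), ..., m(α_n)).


c = [3, 3, 1, 1, 5]

Message polynomial: m(x) = 8 + 1·x + 7·x^2 (mod 11).
For each evaluation point α_i, compute m(α_i) mod 11:
  α_1 = 4: Horner steps 7 → 7 → 3, so m(4) = 3.
  α_2 = 10: Horner steps 7 → 5 → 3, so m(10) = 3.
  α_3 = 9: Horner steps 7 → 9 → 1, so m(9) = 1.
  α_4 = 5: Horner steps 7 → 3 → 1, so m(5) = 1.
  α_5 = 1: Horner steps 7 → 8 → 5, so m(1) = 5.
Codeword c = [3, 3, 1, 1, 5] ∈ F_11^5.


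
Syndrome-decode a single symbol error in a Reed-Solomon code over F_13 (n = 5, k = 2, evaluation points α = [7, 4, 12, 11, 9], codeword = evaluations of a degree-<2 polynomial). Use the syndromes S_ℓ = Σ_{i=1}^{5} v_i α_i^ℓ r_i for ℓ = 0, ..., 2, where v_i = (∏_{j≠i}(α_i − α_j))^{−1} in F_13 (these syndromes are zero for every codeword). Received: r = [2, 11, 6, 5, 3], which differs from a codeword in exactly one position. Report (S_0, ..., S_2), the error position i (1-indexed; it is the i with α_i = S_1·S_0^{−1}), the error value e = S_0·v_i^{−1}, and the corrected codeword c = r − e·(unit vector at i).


S = (4, 2, 1), error at position 1, error magnitude e = 1, c = [1, 11, 6, 5, 3].

Step 1: column multipliers v_i = (∏_{j≠i}(α_i − α_j))^{−1} mod 13.
  i = 1 (α = 7): (7−4)(7−12)(7−11)(7−9) = 3·(−5)·(−4)·(−2) = −120 ≡ 10, so v_1 = 10^{−1} = 4 (mod 13).
  i = 2 (α = 4): (4−7)(4−12)(4−11)(4−9) = (−3)·(−8)·(−7)·(−5) = 840 ≡ 8, so v_2 = 8^{−1} = 5 (mod 13).
  i = 3 (α = 12): (12−7)(12−4)(12−11)(12−9) = 5·8·1·3 = 120 ≡ 3, so v_3 = 3^{−1} = 9 (mod 13).
  i = 4 (α = 11): (11−7)(11−4)(11−12)(11−9) = 4·7·(−1)·2 = −56 ≡ 9, so v_4 = 9^{−1} = 3 (mod 13).
  i = 5 (α = 9): (9−7)(9−4)(9−12)(9−11) = 2·5·(−3)·(−2) = 60 ≡ 8, so v_5 = 8^{−1} = 5 (mod 13).
  v = [4, 5, 9, 3, 5].
Step 2: syndromes of r = [2, 11, 6, 5, 3] (all sums mod 13).
  S_0 = Σ v_i r_i = 4·2 + 5·11 + 9·6 + 3·5 + 5·3 = 147 ≡ 4.
  S_1 = Σ v_i α_i r_i = 4·7·2 + 5·4·11 + 9·12·6 + 3·11·5 + 5·9·3 = 1224 ≡ 2.
  α_i^2 mod 13 = [10, 3, 1, 4, 3].
  S_2 = Σ v_i α_i^2 r_i = 4·10·2 + 5·3·11 + 9·1·6 + 3·4·5 + 5·3·3 = 404 ≡ 1.
  S = (4, 2, 1) ≠ 0, so r is not a codeword (an error is present).
Step 3: locate the error. For a single error e at position i, S_ℓ = v_i·e·α_i^ℓ, so α_err = S_1/S_0.
  S_0^{−1} = 4^{−1} = 10 (mod 13), so α_err = 2·10 = 20 ≡ 7 = α_1. Error position i = 1.
  Consistency check: S_2/S_1 = 1·7 = 7 ≡ 7 = α_err ✓ (single-error assumption holds).
Step 4: error magnitude e = S_0/v_1 = S_0·∏_{j≠1}(α_1 − α_j) = 4·10 = 40 ≡ 1 (mod 13).
Step 5: correct position 1: c_1 = r_1 − e = 2 − 1 ≡ 1 (mod 13). Hence c = [1, 11, 6, 5, 3].
  Check: interpolating c through the α_i gives m(x) = 7 + 1·x (degree < 2) with m(α_i) = c_i for every i, so c is indeed a codeword.


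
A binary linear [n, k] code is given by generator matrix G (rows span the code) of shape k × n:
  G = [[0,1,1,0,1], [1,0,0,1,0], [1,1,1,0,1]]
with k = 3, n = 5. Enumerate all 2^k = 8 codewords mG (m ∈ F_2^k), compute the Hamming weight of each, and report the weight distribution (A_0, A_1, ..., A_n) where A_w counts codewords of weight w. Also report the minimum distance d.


Weight distribution: A_0 = 1, A_1 = 2, A_2 = 1, A_3 = 1, A_4 = 2, A_5 = 1. Minimum distance d = 1.

Enumerate all 2^3 = 8 messages m ∈ F_2^3.
For each, compute codeword c = mG in F_2^5, then tally its weight.
  m = 000 → c = 00000, weight = 0.
  m = 100 → c = 01101, weight = 3.
  m = 010 → c = 10010, weight = 2.
  m = 110 → c = 11111, weight = 5.
  m = 001 → c = 11101, weight = 4.
  m = 101 → c = 10000, weight = 1.
  m = 011 → c = 01111, weight = 4.
  m = 111 → c = 00010, weight = 1.
Tally weights:
  weight 0: 1 codewords.
  weight 1: 2 codewords.
  weight 2: 1 codewords.
  weight 3: 1 codewords.
  weight 4: 2 codewords.
  weight 5: 1 codewords.
Minimum distance d = smallest w > 0 with A_w > 0 = 1.
Sanity: Σ A_w = 8 = 2^3 = 8 ✓.


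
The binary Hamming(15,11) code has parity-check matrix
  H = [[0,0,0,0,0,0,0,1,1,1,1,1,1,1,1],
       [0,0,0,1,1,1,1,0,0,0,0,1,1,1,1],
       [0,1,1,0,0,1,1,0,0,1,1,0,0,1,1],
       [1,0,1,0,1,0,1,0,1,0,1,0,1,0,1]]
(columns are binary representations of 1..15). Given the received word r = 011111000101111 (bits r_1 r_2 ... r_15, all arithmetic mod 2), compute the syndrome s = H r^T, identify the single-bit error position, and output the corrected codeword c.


s = (1, 1, 0, 0)^T, error position = 12, corrected codeword c = 011111000100111

Compute s = H r^T mod 2 one row at a time:
  s_1 = 0 + 0 + 1 + 0 + 1 + 1 + 1 + 1 = 5 ≡ 1 (mod 2).
  s_2 = 1 + 1 + 1 + 0 + 1 + 1 + 1 + 1 = 7 ≡ 1 (mod 2).
  s_3 = 1 + 1 + 1 + 0 + 1 + 0 + 1 + 1 = 6 ≡ 0 (mod 2).
  s_4 = 0 + 1 + 1 + 0 + 0 + 0 + 1 + 1 = 4 ≡ 0 (mod 2).
s = (1, 1, 0, 0)^T — this equals column 12 of H (binary 1100), so error is at position 12.
Correct: flip bit 12 of r = 011111000101111 to get c = 011111000100111.


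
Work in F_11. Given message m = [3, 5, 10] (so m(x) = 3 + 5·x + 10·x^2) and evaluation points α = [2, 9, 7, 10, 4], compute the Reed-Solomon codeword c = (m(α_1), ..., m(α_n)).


c = [9, 0, 0, 8, 7]

Message polynomial: m(x) = 3 + 5·x + 10·x^2 (mod 11).
For each evaluation point α_i, compute m(α_i) mod 11:
  α_1 = 2: Horner steps 10 → 3 → 9, so m(2) = 9.
  α_2 = 9: Horner steps 10 → 7 → 0, so m(9) = 0.
  α_3 = 7: Horner steps 10 → 9 → 0, so m(7) = 0.
  α_4 = 10: Horner steps 10 → 6 → 8, so m(10) = 8.
  α_5 = 4: Horner steps 10 → 1 → 7, so m(4) = 7.
Codeword c = [9, 0, 0, 8, 7] ∈ F_11^5.


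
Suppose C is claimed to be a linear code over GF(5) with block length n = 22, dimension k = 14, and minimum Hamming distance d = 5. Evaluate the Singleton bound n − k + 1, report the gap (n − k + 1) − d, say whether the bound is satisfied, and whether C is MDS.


Singleton RHS = n − k + 1 = 9, slack = 4, bound satisfied, not MDS.

Singleton bound: d ≤ n − k + 1.
Here n = 22, k = 14, so n − k + 1 = 9.
Given d = 5, check d ≤ 9: YES.
Slack = (n − k + 1) − d = 4.
The code is NOT MDS (slack = 4 > 0).
Description: the claimed parameters are [22, 14, 5]_5; such a code would be non-MDS.


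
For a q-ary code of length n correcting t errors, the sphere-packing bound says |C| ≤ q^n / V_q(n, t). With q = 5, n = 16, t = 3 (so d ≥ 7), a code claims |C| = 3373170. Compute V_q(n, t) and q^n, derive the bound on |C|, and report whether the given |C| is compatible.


V_q(n, t) = 37825, q^n = 152587890625, Hamming bound = 4034048, |C| = 3373170 ≤ bound (satisfied).

Step 1: Compute V_q(n, t) = Σ_{j=0}^3 C(n, j) (q−1)^j.
  j = 0: C(16,0)·(4)^0 = 1·1 = 1.
  j = 1: C(16,1)·(4)^1 = 16·4 = 64.
  j = 2: C(16,2)·(4)^2 = 120·16 = 1920.
  j = 3: C(16,3)·(4)^3 = 560·64 = 35840.
  V_q(n, t) = 1 + 64 + 1920 + 35840 = 37825.
Step 2: q^n = 5^16 = 152587890625.
Step 3: Hamming bound ⌊q^n / V_q(n,t)⌋ = ⌊152587890625/37825⌋ = 4034048.
Step 4: Compare |C| = 3373170 to 4034048: satisfied.
The claimed |C| lies below the Hamming bound.


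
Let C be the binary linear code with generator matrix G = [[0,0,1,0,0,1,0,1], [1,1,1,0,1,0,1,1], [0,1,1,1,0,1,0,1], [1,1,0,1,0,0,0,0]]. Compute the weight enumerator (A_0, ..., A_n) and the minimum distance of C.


Weight distribution: A_0 = 1, A_1 = 1, A_2 = 1, A_3 = 2, A_4 = 3, A_5 = 5, A_6 = 3. Minimum distance d = 1.

Enumerate all 2^4 = 16 messages m ∈ F_2^4.
For each, compute codeword c = mG in F_2^8, then tally its weight.
  m = 0000 → c = 00000000, weight = 0.
  m = 1000 → c = 00100101, weight = 3.
  m = 0100 → c = 11101011, weight = 6.
  m = 1100 → c = 11001110, weight = 5.
  m = 0010 → c = 01110101, weight = 5.
  m = 1010 → c = 01010000, weight = 2.
  m = 0110 → c = 10011110, weight = 5.
  m = 1110 → c = 10111011, weight = 6.
  m = 0001 → c = 11010000, weight = 3.
  m = 1001 → c = 11110101, weight = 6.
  m = 0101 → c = 00111011, weight = 5.
  m = 1101 → c = 00011110, weight = 4.
  m = 0011 → c = 10100101, weight = 4.
  m = 1011 → c = 10000000, weight = 1.
  m = 0111 → c = 01001110, weight = 4.
  m = 1111 → c = 01101011, weight = 5.
Tally weights:
  weight 0: 1 codewords.
  weight 1: 1 codewords.
  weight 2: 1 codewords.
  weight 3: 2 codewords.
  weight 4: 3 codewords.
  weight 5: 5 codewords.
  weight 6: 3 codewords.
Minimum distance d = smallest w > 0 with A_w > 0 = 1.
Sanity: Σ A_w = 16 = 2^4 = 16 ✓.
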